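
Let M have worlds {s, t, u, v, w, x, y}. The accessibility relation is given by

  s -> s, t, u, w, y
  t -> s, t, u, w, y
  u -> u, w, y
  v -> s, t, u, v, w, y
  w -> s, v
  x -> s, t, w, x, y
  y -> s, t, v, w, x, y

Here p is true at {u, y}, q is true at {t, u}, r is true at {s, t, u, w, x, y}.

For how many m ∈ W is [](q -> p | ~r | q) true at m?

s: successors {s, t, u, w, y}; q -> p | ~r | q there: s:T, t:T, u:T, w:T, y:T. ✓
t: successors {s, t, u, w, y}; q -> p | ~r | q there: s:T, t:T, u:T, w:T, y:T. ✓
u: successors {u, w, y}; q -> p | ~r | q there: u:T, w:T, y:T. ✓
v: successors {s, t, u, v, w, y}; q -> p | ~r | q there: s:T, t:T, u:T, v:T, w:T, y:T. ✓
w: successors {s, v}; q -> p | ~r | q there: s:T, v:T. ✓
x: successors {s, t, w, x, y}; q -> p | ~r | q there: s:T, t:T, w:T, x:T, y:T. ✓
y: successors {s, t, v, w, x, y}; q -> p | ~r | q there: s:T, t:T, v:T, w:T, x:T, y:T. ✓
Satisfying worlds: {s, t, u, v, w, x, y}.

7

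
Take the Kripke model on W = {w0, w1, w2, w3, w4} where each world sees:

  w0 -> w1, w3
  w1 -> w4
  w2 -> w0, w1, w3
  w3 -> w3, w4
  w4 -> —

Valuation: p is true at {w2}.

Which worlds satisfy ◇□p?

w0: successors {w1, w3}; □p there: w1:F, w3:F. ✗
w1: successors {w4}; □p there: w4:T. ✓
w2: successors {w0, w1, w3}; □p there: w0:F, w1:F, w3:F. ✗
w3: successors {w3, w4}; □p there: w3:F, w4:T. ✓
w4: no successors, so ◇□p fails. ✗

{w1, w3}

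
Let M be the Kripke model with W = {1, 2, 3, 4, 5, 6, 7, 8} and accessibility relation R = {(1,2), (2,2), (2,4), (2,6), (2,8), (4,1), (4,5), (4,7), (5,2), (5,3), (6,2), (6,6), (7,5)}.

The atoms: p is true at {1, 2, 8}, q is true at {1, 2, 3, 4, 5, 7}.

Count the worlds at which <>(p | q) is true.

6

1: successors {2}; p | q there: 2:T. ✓
2: successors {2, 4, 6, 8}; p | q there: 2:T, 4:T, 6:F, 8:T. ✓
3: no successors, so <>(p | q) fails. ✗
4: successors {1, 5, 7}; p | q there: 1:T, 5:T, 7:T. ✓
5: successors {2, 3}; p | q there: 2:T, 3:T. ✓
6: successors {2, 6}; p | q there: 2:T, 6:F. ✓
7: successors {5}; p | q there: 5:T. ✓
8: no successors, so <>(p | q) fails. ✗
Satisfying worlds: {1, 2, 4, 5, 6, 7}.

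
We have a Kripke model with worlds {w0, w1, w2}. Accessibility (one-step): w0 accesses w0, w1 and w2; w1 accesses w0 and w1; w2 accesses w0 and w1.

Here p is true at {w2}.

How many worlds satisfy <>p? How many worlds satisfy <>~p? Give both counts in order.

1 and 3

For <>p:
w0: successors {w0, w1, w2}; p there: w0:F, w1:F, w2:T. ✓
w1: successors {w0, w1}; p there: w0:F, w1:F. ✗
w2: successors {w0, w1}; p there: w0:F, w1:F. ✗
— 1 world.
For <>~p:
w0: successors {w0, w1, w2}; ~p there: w0:T, w1:T, w2:F. ✓
w1: successors {w0, w1}; ~p there: w0:T, w1:T. ✓
w2: successors {w0, w1}; ~p there: w0:T, w1:T. ✓
— 3 worlds.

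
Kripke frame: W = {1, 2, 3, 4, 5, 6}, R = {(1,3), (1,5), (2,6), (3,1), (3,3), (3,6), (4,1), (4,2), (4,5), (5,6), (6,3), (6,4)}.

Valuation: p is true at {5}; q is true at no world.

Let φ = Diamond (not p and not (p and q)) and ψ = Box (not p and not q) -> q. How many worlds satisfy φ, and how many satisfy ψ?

6 and 2

For Diamond (not p and not (p and q)):
1: successors {3, 5}; not p and not (p and q) there: 3:T, 5:F. ✓
2: successors {6}; not p and not (p and q) there: 6:T. ✓
3: successors {1, 3, 6}; not p and not (p and q) there: 1:T, 3:T, 6:T. ✓
4: successors {1, 2, 5}; not p and not (p and q) there: 1:T, 2:T, 5:F. ✓
5: successors {6}; not p and not (p and q) there: 6:T. ✓
6: successors {3, 4}; not p and not (p and q) there: 3:T, 4:T. ✓
— 6 worlds.
For Box (not p and not q) -> q:
1: Box (not p and not q) is F, q is F. ✓
2: Box (not p and not q) is T, q is F. ✗
3: Box (not p and not q) is T, q is F. ✗
4: Box (not p and not q) is F, q is F. ✓
5: Box (not p and not q) is T, q is F. ✗
6: Box (not p and not q) is T, q is F. ✗
— 2 worlds.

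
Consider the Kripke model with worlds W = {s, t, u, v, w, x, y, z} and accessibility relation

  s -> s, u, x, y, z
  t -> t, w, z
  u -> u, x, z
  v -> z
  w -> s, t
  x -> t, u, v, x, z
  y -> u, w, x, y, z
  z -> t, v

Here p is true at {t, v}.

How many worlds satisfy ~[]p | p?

s: ~[]p is T, p is F. ✓
t: ~[]p is T, p is T. ✓
u: ~[]p is T, p is F. ✓
v: ~[]p is T, p is T. ✓
w: ~[]p is T, p is F. ✓
x: ~[]p is T, p is F. ✓
y: ~[]p is T, p is F. ✓
z: ~[]p is F, p is F. ✗
Satisfying worlds: {s, t, u, v, w, x, y}.

7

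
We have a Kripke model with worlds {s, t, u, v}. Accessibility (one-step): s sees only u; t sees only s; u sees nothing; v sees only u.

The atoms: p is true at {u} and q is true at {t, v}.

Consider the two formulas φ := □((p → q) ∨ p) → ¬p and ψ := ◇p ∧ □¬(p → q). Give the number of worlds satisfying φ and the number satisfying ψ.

3 and 2

For □((p → q) ∨ p) → ¬p:
s: □((p → q) ∨ p) is T, ¬p is T. ✓
t: □((p → q) ∨ p) is T, ¬p is T. ✓
u: □((p → q) ∨ p) is T, ¬p is F. ✗
v: □((p → q) ∨ p) is T, ¬p is T. ✓
— 3 worlds.
For ◇p ∧ □¬(p → q):
s: ◇p is T, □¬(p → q) is T. ✓
t: ◇p is F, □¬(p → q) is F. ✗
u: ◇p is F, □¬(p → q) is T. ✗
v: ◇p is T, □¬(p → q) is T. ✓
— 2 worlds.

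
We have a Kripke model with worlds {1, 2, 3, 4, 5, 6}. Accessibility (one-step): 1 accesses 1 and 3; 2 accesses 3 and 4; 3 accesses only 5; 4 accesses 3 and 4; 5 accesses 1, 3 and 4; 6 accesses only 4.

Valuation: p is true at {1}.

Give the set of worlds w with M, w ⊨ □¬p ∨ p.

1: □¬p is F, p is T. ✓
2: □¬p is T, p is F. ✓
3: □¬p is T, p is F. ✓
4: □¬p is T, p is F. ✓
5: □¬p is F, p is F. ✗
6: □¬p is T, p is F. ✓

{1, 2, 3, 4, 6}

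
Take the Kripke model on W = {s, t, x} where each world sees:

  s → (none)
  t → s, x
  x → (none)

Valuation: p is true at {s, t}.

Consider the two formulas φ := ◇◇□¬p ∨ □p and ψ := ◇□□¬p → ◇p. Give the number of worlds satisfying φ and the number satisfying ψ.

2 and 3

For ◇◇□¬p ∨ □p:
s: ◇◇□¬p is F, □p is T. ✓
t: ◇◇□¬p is F, □p is F. ✗
x: ◇◇□¬p is F, □p is T. ✓
— 2 worlds.
For ◇□□¬p → ◇p:
s: ◇□□¬p is F, ◇p is F. ✓
t: ◇□□¬p is T, ◇p is T. ✓
x: ◇□□¬p is F, ◇p is F. ✓
— 3 worlds.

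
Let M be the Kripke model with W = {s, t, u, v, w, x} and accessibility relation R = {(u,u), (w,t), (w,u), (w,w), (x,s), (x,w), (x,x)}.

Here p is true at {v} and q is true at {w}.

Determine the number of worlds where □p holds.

3

s: no successors, so □p holds vacuously. ✓
t: no successors, so □p holds vacuously. ✓
u: successors {u}; p there: u:F. ✗
v: no successors, so □p holds vacuously. ✓
w: successors {t, u, w}; p there: t:F, u:F, w:F. ✗
x: successors {s, w, x}; p there: s:F, w:F, x:F. ✗
Satisfying worlds: {s, t, v}.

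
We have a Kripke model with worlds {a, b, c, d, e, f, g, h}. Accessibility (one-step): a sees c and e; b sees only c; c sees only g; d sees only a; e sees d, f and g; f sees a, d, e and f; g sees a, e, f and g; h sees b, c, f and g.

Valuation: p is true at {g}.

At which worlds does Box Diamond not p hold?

{c, d, e, f, g}

a: successors {c, e}; Diamond not p there: c:F, e:T. ✗
b: successors {c}; Diamond not p there: c:F. ✗
c: successors {g}; Diamond not p there: g:T. ✓
d: successors {a}; Diamond not p there: a:T. ✓
e: successors {d, f, g}; Diamond not p there: d:T, f:T, g:T. ✓
f: successors {a, d, e, f}; Diamond not p there: a:T, d:T, e:T, f:T. ✓
g: successors {a, e, f, g}; Diamond not p there: a:T, e:T, f:T, g:T. ✓
h: successors {b, c, f, g}; Diamond not p there: b:T, c:F, f:T, g:T. ✗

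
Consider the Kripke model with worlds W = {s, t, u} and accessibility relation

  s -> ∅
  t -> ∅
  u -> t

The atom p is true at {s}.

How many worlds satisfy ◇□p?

1

s: no successors, so ◇□p fails. ✗
t: no successors, so ◇□p fails. ✗
u: successors {t}; □p there: t:T. ✓
Satisfying worlds: {u}.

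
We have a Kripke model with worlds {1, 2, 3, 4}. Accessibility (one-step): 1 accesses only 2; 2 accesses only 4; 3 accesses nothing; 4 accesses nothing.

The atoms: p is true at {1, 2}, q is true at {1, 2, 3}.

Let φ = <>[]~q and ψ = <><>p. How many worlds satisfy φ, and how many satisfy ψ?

2 and 0

For <>[]~q:
1: successors {2}; []~q there: 2:T. ✓
2: successors {4}; []~q there: 4:T. ✓
3: no successors, so <>[]~q fails. ✗
4: no successors, so <>[]~q fails. ✗
— 2 worlds.
For <><>p:
1: successors {2}; <>p there: 2:F. ✗
2: successors {4}; <>p there: 4:F. ✗
3: no successors, so <><>p fails. ✗
4: no successors, so <><>p fails. ✗
— 0 worlds.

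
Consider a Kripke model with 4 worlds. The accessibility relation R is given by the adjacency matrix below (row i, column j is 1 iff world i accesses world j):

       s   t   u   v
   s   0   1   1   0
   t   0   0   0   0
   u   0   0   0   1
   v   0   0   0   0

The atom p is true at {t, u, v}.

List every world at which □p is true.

s: successors {t, u}; p there: t:T, u:T. ✓
t: no successors, so □p holds vacuously. ✓
u: successors {v}; p there: v:T. ✓
v: no successors, so □p holds vacuously. ✓

{s, t, u, v}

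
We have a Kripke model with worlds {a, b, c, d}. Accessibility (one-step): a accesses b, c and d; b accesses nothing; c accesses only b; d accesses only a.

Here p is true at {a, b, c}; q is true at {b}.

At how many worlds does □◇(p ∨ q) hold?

a: successors {b, c, d}; ◇(p ∨ q) there: b:F, c:T, d:T. ✗
b: no successors, so □◇(p ∨ q) holds vacuously. ✓
c: successors {b}; ◇(p ∨ q) there: b:F. ✗
d: successors {a}; ◇(p ∨ q) there: a:T. ✓
Satisfying worlds: {b, d}.

2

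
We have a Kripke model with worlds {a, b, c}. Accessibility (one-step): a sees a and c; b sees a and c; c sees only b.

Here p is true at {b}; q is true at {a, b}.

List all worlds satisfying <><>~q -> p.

{b}

a: <><>~q is T, p is F. ✗
b: <><>~q is T, p is T. ✓
c: <><>~q is T, p is F. ✗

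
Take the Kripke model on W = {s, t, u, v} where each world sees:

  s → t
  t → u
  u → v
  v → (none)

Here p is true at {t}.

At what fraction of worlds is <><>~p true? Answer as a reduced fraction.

s: successors {t}; <>~p there: t:T. ✓
t: successors {u}; <>~p there: u:T. ✓
u: successors {v}; <>~p there: v:F. ✗
v: no successors, so <><>~p fails. ✗
That's 2 of 4 worlds, so 2/4 = 1/2.

1/2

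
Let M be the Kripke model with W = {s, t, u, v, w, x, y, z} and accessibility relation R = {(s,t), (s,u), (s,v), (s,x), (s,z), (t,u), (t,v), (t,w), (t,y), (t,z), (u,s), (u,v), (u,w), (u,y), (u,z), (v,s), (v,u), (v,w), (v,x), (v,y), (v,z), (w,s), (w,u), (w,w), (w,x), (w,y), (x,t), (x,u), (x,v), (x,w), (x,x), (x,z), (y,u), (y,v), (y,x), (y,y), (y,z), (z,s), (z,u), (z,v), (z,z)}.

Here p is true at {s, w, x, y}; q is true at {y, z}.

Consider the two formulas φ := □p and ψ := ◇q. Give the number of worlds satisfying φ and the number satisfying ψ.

For □p:
s: successors {t, u, v, x, z}; p there: t:F, u:F, v:F, x:T, z:F. ✗
t: successors {u, v, w, y, z}; p there: u:F, v:F, w:T, y:T, z:F. ✗
u: successors {s, v, w, y, z}; p there: s:T, v:F, w:T, y:T, z:F. ✗
v: successors {s, u, w, x, y, z}; p there: s:T, u:F, w:T, x:T, y:T, z:F. ✗
w: successors {s, u, w, x, y}; p there: s:T, u:F, w:T, x:T, y:T. ✗
x: successors {t, u, v, w, x, z}; p there: t:F, u:F, v:F, w:T, x:T, z:F. ✗
y: successors {u, v, x, y, z}; p there: u:F, v:F, x:T, y:T, z:F. ✗
z: successors {s, u, v, z}; p there: s:T, u:F, v:F, z:F. ✗
— 0 worlds.
For ◇q:
s: successors {t, u, v, x, z}; q there: t:F, u:F, v:F, x:F, z:T. ✓
t: successors {u, v, w, y, z}; q there: u:F, v:F, w:F, y:T, z:T. ✓
u: successors {s, v, w, y, z}; q there: s:F, v:F, w:F, y:T, z:T. ✓
v: successors {s, u, w, x, y, z}; q there: s:F, u:F, w:F, x:F, y:T, z:T. ✓
w: successors {s, u, w, x, y}; q there: s:F, u:F, w:F, x:F, y:T. ✓
x: successors {t, u, v, w, x, z}; q there: t:F, u:F, v:F, w:F, x:F, z:T. ✓
y: successors {u, v, x, y, z}; q there: u:F, v:F, x:F, y:T, z:T. ✓
z: successors {s, u, v, z}; q there: s:F, u:F, v:F, z:T. ✓
— 8 worlds.

0 and 8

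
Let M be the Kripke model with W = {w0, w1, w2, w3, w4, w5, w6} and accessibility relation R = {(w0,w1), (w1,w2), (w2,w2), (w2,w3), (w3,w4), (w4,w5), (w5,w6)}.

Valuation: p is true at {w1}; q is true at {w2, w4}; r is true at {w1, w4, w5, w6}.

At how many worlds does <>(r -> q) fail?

w0: successors {w1}; r -> q there: w1:F. ✗
w1: successors {w2}; r -> q there: w2:T. ✓
w2: successors {w2, w3}; r -> q there: w2:T, w3:T. ✓
w3: successors {w4}; r -> q there: w4:T. ✓
w4: successors {w5}; r -> q there: w5:F. ✗
w5: successors {w6}; r -> q there: w6:F. ✗
w6: no successors, so <>(r -> q) fails. ✗
Satisfying worlds: {w1, w2, w3}.
So <>(r -> q) fails at the other 4 worlds.

4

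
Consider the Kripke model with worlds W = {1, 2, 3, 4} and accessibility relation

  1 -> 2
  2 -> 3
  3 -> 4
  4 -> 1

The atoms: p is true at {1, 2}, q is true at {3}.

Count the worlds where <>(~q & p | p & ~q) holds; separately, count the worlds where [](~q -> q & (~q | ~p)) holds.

2 and 1

For <>(~q & p | p & ~q):
1: successors {2}; ~q & p | p & ~q there: 2:T. ✓
2: successors {3}; ~q & p | p & ~q there: 3:F. ✗
3: successors {4}; ~q & p | p & ~q there: 4:F. ✗
4: successors {1}; ~q & p | p & ~q there: 1:T. ✓
— 2 worlds.
For [](~q -> q & (~q | ~p)):
1: successors {2}; ~q -> q & (~q | ~p) there: 2:F. ✗
2: successors {3}; ~q -> q & (~q | ~p) there: 3:T. ✓
3: successors {4}; ~q -> q & (~q | ~p) there: 4:F. ✗
4: successors {1}; ~q -> q & (~q | ~p) there: 1:F. ✗
— 1 world.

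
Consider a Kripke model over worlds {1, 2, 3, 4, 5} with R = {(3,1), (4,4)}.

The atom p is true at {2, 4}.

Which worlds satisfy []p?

{1, 2, 4, 5}

1: no successors, so []p holds vacuously. ✓
2: no successors, so []p holds vacuously. ✓
3: successors {1}; p there: 1:F. ✗
4: successors {4}; p there: 4:T. ✓
5: no successors, so []p holds vacuously. ✓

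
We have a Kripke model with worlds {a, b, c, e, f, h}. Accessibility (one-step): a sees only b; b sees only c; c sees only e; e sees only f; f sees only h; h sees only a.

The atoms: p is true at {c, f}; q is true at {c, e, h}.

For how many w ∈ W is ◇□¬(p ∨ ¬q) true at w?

a: successors {b}; □¬(p ∨ ¬q) there: b:F. ✗
b: successors {c}; □¬(p ∨ ¬q) there: c:T. ✓
c: successors {e}; □¬(p ∨ ¬q) there: e:F. ✗
e: successors {f}; □¬(p ∨ ¬q) there: f:T. ✓
f: successors {h}; □¬(p ∨ ¬q) there: h:F. ✗
h: successors {a}; □¬(p ∨ ¬q) there: a:F. ✗
Satisfying worlds: {b, e}.

2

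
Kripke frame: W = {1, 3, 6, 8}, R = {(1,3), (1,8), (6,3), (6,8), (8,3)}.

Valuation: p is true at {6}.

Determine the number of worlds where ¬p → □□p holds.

1: ¬p is T, □□p is F. ✗
3: ¬p is T, □□p is T. ✓
6: ¬p is F, □□p is F. ✓
8: ¬p is T, □□p is T. ✓
Satisfying worlds: {3, 6, 8}.

3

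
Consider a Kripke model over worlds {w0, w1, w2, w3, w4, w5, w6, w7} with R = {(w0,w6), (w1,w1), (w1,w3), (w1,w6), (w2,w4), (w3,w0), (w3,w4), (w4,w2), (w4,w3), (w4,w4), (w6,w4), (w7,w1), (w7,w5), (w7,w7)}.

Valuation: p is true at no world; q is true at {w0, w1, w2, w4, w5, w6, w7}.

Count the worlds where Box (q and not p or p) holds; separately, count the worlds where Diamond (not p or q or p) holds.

For Box (q and not p or p):
w0: successors {w6}; q and not p or p there: w6:T. ✓
w1: successors {w1, w3, w6}; q and not p or p there: w1:T, w3:F, w6:T. ✗
w2: successors {w4}; q and not p or p there: w4:T. ✓
w3: successors {w0, w4}; q and not p or p there: w0:T, w4:T. ✓
w4: successors {w2, w3, w4}; q and not p or p there: w2:T, w3:F, w4:T. ✗
w5: no successors, so Box (q and not p or p) holds vacuously. ✓
w6: successors {w4}; q and not p or p there: w4:T. ✓
w7: successors {w1, w5, w7}; q and not p or p there: w1:T, w5:T, w7:T. ✓
— 6 worlds.
For Diamond (not p or q or p):
w0: successors {w6}; not p or q or p there: w6:T. ✓
w1: successors {w1, w3, w6}; not p or q or p there: w1:T, w3:T, w6:T. ✓
w2: successors {w4}; not p or q or p there: w4:T. ✓
w3: successors {w0, w4}; not p or q or p there: w0:T, w4:T. ✓
w4: successors {w2, w3, w4}; not p or q or p there: w2:T, w3:T, w4:T. ✓
w5: no successors, so Diamond (not p or q or p) fails. ✗
w6: successors {w4}; not p or q or p there: w4:T. ✓
w7: successors {w1, w5, w7}; not p or q or p there: w1:T, w5:T, w7:T. ✓
— 7 worlds.

6 and 7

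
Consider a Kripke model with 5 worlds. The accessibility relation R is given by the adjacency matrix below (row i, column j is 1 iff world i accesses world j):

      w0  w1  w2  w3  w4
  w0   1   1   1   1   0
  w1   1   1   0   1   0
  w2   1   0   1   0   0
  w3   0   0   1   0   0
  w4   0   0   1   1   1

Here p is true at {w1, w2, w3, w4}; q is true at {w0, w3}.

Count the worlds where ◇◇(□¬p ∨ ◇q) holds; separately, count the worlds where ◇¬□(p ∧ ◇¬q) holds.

For ◇◇(□¬p ∨ ◇q):
w0: successors {w0, w1, w2, w3}; ◇(□¬p ∨ ◇q) there: w0:T, w1:T, w2:T, w3:T. ✓
w1: successors {w0, w1, w3}; ◇(□¬p ∨ ◇q) there: w0:T, w1:T, w3:T. ✓
w2: successors {w0, w2}; ◇(□¬p ∨ ◇q) there: w0:T, w2:T. ✓
w3: successors {w2}; ◇(□¬p ∨ ◇q) there: w2:T. ✓
w4: successors {w2, w3, w4}; ◇(□¬p ∨ ◇q) there: w2:T, w3:T, w4:T. ✓
— 5 worlds.
For ◇¬□(p ∧ ◇¬q):
w0: successors {w0, w1, w2, w3}; ¬□(p ∧ ◇¬q) there: w0:T, w1:T, w2:T, w3:F. ✓
w1: successors {w0, w1, w3}; ¬□(p ∧ ◇¬q) there: w0:T, w1:T, w3:F. ✓
w2: successors {w0, w2}; ¬□(p ∧ ◇¬q) there: w0:T, w2:T. ✓
w3: successors {w2}; ¬□(p ∧ ◇¬q) there: w2:T. ✓
w4: successors {w2, w3, w4}; ¬□(p ∧ ◇¬q) there: w2:T, w3:F, w4:F. ✓
— 5 worlds.

5 and 5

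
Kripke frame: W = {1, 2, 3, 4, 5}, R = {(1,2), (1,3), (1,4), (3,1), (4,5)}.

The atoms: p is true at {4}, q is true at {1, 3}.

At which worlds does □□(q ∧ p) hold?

1: successors {2, 3, 4}; □(q ∧ p) there: 2:T, 3:F, 4:F. ✗
2: no successors, so □□(q ∧ p) holds vacuously. ✓
3: successors {1}; □(q ∧ p) there: 1:F. ✗
4: successors {5}; □(q ∧ p) there: 5:T. ✓
5: no successors, so □□(q ∧ p) holds vacuously. ✓

{2, 4, 5}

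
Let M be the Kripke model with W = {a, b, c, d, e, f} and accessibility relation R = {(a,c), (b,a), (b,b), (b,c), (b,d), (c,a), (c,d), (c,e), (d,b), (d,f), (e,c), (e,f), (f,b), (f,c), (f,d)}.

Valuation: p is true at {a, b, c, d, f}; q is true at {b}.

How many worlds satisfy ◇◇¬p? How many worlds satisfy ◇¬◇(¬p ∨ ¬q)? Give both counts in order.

For ◇◇¬p:
a: successors {c}; ◇¬p there: c:T. ✓
b: successors {a, b, c, d}; ◇¬p there: a:F, b:F, c:T, d:F. ✓
c: successors {a, d, e}; ◇¬p there: a:F, d:F, e:F. ✗
d: successors {b, f}; ◇¬p there: b:F, f:F. ✗
e: successors {c, f}; ◇¬p there: c:T, f:F. ✓
f: successors {b, c, d}; ◇¬p there: b:F, c:T, d:F. ✓
— 4 worlds.
For ◇¬◇(¬p ∨ ¬q):
a: successors {c}; ¬◇(¬p ∨ ¬q) there: c:F. ✗
b: successors {a, b, c, d}; ¬◇(¬p ∨ ¬q) there: a:F, b:F, c:F, d:F. ✗
c: successors {a, d, e}; ¬◇(¬p ∨ ¬q) there: a:F, d:F, e:F. ✗
d: successors {b, f}; ¬◇(¬p ∨ ¬q) there: b:F, f:F. ✗
e: successors {c, f}; ¬◇(¬p ∨ ¬q) there: c:F, f:F. ✗
f: successors {b, c, d}; ¬◇(¬p ∨ ¬q) there: b:F, c:F, d:F. ✗
— 0 worlds.

4 and 0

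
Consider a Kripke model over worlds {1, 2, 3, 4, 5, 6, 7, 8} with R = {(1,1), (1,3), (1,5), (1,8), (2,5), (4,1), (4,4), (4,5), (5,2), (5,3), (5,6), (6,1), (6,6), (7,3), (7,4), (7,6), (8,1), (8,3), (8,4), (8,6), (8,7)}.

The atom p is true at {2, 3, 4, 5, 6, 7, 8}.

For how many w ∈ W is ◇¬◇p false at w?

4

1: successors {1, 3, 5, 8}; ¬◇p there: 1:F, 3:T, 5:F, 8:F. ✓
2: successors {5}; ¬◇p there: 5:F. ✗
3: no successors, so ◇¬◇p fails. ✗
4: successors {1, 4, 5}; ¬◇p there: 1:F, 4:F, 5:F. ✗
5: successors {2, 3, 6}; ¬◇p there: 2:F, 3:T, 6:F. ✓
6: successors {1, 6}; ¬◇p there: 1:F, 6:F. ✗
7: successors {3, 4, 6}; ¬◇p there: 3:T, 4:F, 6:F. ✓
8: successors {1, 3, 4, 6, 7}; ¬◇p there: 1:F, 3:T, 4:F, 6:F, 7:F. ✓
Satisfying worlds: {1, 5, 7, 8}.
So ◇¬◇p fails at the other 4 worlds.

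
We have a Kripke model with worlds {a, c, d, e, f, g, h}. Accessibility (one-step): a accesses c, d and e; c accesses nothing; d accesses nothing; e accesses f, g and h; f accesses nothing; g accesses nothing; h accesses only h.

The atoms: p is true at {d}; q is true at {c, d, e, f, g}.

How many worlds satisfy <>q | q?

a: <>q is T, q is F. ✓
c: <>q is F, q is T. ✓
d: <>q is F, q is T. ✓
e: <>q is T, q is T. ✓
f: <>q is F, q is T. ✓
g: <>q is F, q is T. ✓
h: <>q is F, q is F. ✗
Satisfying worlds: {a, c, d, e, f, g}.

6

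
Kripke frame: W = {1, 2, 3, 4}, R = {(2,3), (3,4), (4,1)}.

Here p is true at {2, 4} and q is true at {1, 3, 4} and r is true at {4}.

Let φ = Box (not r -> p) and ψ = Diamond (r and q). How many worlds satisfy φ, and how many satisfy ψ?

For Box (not r -> p):
1: no successors, so Box (not r -> p) holds vacuously. ✓
2: successors {3}; not r -> p there: 3:F. ✗
3: successors {4}; not r -> p there: 4:T. ✓
4: successors {1}; not r -> p there: 1:F. ✗
— 2 worlds.
For Diamond (r and q):
1: no successors, so Diamond (r and q) fails. ✗
2: successors {3}; r and q there: 3:F. ✗
3: successors {4}; r and q there: 4:T. ✓
4: successors {1}; r and q there: 1:F. ✗
— 1 world.

2 and 1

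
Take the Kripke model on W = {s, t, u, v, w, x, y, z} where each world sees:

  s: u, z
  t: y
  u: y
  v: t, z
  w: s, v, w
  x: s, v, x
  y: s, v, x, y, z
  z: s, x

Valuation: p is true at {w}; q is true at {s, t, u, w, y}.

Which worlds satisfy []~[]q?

{t, u, w, x, y, z}

s: successors {u, z}; ~[]q there: u:F, z:T. ✗
t: successors {y}; ~[]q there: y:T. ✓
u: successors {y}; ~[]q there: y:T. ✓
v: successors {t, z}; ~[]q there: t:F, z:T. ✗
w: successors {s, v, w}; ~[]q there: s:T, v:T, w:T. ✓
x: successors {s, v, x}; ~[]q there: s:T, v:T, x:T. ✓
y: successors {s, v, x, y, z}; ~[]q there: s:T, v:T, x:T, y:T, z:T. ✓
z: successors {s, x}; ~[]q there: s:T, x:T. ✓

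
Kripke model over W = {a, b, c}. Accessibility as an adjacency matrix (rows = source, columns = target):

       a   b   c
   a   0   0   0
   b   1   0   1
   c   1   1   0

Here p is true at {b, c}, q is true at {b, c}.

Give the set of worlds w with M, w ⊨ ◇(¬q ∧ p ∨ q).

a: no successors, so ◇(¬q ∧ p ∨ q) fails. ✗
b: successors {a, c}; ¬q ∧ p ∨ q there: a:F, c:T. ✓
c: successors {a, b}; ¬q ∧ p ∨ q there: a:F, b:T. ✓

{b, c}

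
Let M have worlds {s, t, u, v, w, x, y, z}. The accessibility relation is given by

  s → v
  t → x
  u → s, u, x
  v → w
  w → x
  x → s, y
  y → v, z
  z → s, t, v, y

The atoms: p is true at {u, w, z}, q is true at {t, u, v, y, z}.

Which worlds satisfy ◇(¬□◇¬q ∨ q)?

{s, t, u, w, x, y, z}

s: successors {v}; ¬□◇¬q ∨ q there: v:T. ✓
t: successors {x}; ¬□◇¬q ∨ q there: x:T. ✓
u: successors {s, u, x}; ¬□◇¬q ∨ q there: s:F, u:T, x:T. ✓
v: successors {w}; ¬□◇¬q ∨ q there: w:F. ✗
w: successors {x}; ¬□◇¬q ∨ q there: x:T. ✓
x: successors {s, y}; ¬□◇¬q ∨ q there: s:F, y:T. ✓
y: successors {v, z}; ¬□◇¬q ∨ q there: v:T, z:T. ✓
z: successors {s, t, v, y}; ¬□◇¬q ∨ q there: s:F, t:T, v:T, y:T. ✓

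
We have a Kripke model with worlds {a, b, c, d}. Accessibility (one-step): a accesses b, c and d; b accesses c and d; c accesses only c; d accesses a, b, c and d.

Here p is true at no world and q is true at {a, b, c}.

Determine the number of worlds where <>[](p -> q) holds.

a: successors {b, c, d}; [](p -> q) there: b:T, c:T, d:T. ✓
b: successors {c, d}; [](p -> q) there: c:T, d:T. ✓
c: successors {c}; [](p -> q) there: c:T. ✓
d: successors {a, b, c, d}; [](p -> q) there: a:T, b:T, c:T, d:T. ✓
Satisfying worlds: {a, b, c, d}.

4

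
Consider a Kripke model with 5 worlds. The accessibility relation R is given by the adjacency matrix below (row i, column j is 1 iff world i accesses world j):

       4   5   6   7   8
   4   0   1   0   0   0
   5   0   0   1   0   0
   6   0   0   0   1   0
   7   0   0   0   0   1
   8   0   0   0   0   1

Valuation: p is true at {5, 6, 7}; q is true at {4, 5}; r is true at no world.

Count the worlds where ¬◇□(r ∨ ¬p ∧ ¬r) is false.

3

4: ◇□(r ∨ ¬p ∧ ¬r) is F. ✓
5: ◇□(r ∨ ¬p ∧ ¬r) is F. ✓
6: ◇□(r ∨ ¬p ∧ ¬r) is T. ✗
7: ◇□(r ∨ ¬p ∧ ¬r) is T. ✗
8: ◇□(r ∨ ¬p ∧ ¬r) is T. ✗
Satisfying worlds: {4, 5}.
So ¬◇□(r ∨ ¬p ∧ ¬r) fails at the other 3 worlds.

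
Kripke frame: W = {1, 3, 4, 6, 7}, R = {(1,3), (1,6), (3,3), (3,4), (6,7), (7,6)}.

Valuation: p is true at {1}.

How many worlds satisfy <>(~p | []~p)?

4

1: successors {3, 6}; ~p | []~p there: 3:T, 6:T. ✓
3: successors {3, 4}; ~p | []~p there: 3:T, 4:T. ✓
4: no successors, so <>(~p | []~p) fails. ✗
6: successors {7}; ~p | []~p there: 7:T. ✓
7: successors {6}; ~p | []~p there: 6:T. ✓
Satisfying worlds: {1, 3, 6, 7}.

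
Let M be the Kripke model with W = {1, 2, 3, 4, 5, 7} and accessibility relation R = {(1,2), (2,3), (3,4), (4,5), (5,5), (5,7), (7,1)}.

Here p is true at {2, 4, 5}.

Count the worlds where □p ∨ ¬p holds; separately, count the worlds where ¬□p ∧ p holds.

For □p ∨ ¬p:
1: □p is T, ¬p is T. ✓
2: □p is F, ¬p is F. ✗
3: □p is T, ¬p is T. ✓
4: □p is T, ¬p is F. ✓
5: □p is F, ¬p is F. ✗
7: □p is F, ¬p is T. ✓
— 4 worlds.
For ¬□p ∧ p:
1: ¬□p is F, p is F. ✗
2: ¬□p is T, p is T. ✓
3: ¬□p is F, p is F. ✗
4: ¬□p is F, p is T. ✗
5: ¬□p is T, p is T. ✓
7: ¬□p is T, p is F. ✗
— 2 worlds.

4 and 2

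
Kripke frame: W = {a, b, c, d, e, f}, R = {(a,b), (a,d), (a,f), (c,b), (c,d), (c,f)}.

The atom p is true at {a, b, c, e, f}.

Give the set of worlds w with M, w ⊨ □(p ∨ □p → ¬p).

{b, d, e, f}

a: successors {b, d, f}; p ∨ □p → ¬p there: b:F, d:T, f:F. ✗
b: no successors, so □(p ∨ □p → ¬p) holds vacuously. ✓
c: successors {b, d, f}; p ∨ □p → ¬p there: b:F, d:T, f:F. ✗
d: no successors, so □(p ∨ □p → ¬p) holds vacuously. ✓
e: no successors, so □(p ∨ □p → ¬p) holds vacuously. ✓
f: no successors, so □(p ∨ □p → ¬p) holds vacuously. ✓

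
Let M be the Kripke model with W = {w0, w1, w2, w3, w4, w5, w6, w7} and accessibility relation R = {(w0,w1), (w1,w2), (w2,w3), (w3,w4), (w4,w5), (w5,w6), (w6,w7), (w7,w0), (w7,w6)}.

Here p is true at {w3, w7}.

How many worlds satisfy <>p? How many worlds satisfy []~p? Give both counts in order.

2 and 6

For <>p:
w0: successors {w1}; p there: w1:F. ✗
w1: successors {w2}; p there: w2:F. ✗
w2: successors {w3}; p there: w3:T. ✓
w3: successors {w4}; p there: w4:F. ✗
w4: successors {w5}; p there: w5:F. ✗
w5: successors {w6}; p there: w6:F. ✗
w6: successors {w7}; p there: w7:T. ✓
w7: successors {w0, w6}; p there: w0:F, w6:F. ✗
— 2 worlds.
For []~p:
w0: successors {w1}; ~p there: w1:T. ✓
w1: successors {w2}; ~p there: w2:T. ✓
w2: successors {w3}; ~p there: w3:F. ✗
w3: successors {w4}; ~p there: w4:T. ✓
w4: successors {w5}; ~p there: w5:T. ✓
w5: successors {w6}; ~p there: w6:T. ✓
w6: successors {w7}; ~p there: w7:F. ✗
w7: successors {w0, w6}; ~p there: w0:T, w6:T. ✓
— 6 worlds.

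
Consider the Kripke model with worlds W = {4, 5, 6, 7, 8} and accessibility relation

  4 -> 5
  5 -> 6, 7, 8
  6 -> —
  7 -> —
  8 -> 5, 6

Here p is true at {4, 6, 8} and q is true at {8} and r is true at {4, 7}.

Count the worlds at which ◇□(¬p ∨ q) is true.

4: successors {5}; □(¬p ∨ q) there: 5:F. ✗
5: successors {6, 7, 8}; □(¬p ∨ q) there: 6:T, 7:T, 8:F. ✓
6: no successors, so ◇□(¬p ∨ q) fails. ✗
7: no successors, so ◇□(¬p ∨ q) fails. ✗
8: successors {5, 6}; □(¬p ∨ q) there: 5:F, 6:T. ✓
Satisfying worlds: {5, 8}.

2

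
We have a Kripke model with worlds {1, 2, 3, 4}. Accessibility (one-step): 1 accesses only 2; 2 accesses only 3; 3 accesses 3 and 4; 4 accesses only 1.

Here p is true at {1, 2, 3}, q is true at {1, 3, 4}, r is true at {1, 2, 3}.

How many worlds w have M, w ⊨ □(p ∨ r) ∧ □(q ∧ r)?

1: □(p ∨ r) is T, □(q ∧ r) is F. ✗
2: □(p ∨ r) is T, □(q ∧ r) is T. ✓
3: □(p ∨ r) is F, □(q ∧ r) is F. ✗
4: □(p ∨ r) is T, □(q ∧ r) is T. ✓
Satisfying worlds: {2, 4}.

2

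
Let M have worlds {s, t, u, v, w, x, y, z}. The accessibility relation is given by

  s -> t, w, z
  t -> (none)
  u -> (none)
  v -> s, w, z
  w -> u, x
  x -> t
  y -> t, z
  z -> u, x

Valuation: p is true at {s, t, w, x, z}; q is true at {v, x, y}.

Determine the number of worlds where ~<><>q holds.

s: <><>q is T. ✗
t: <><>q is F. ✓
u: <><>q is F. ✓
v: <><>q is T. ✗
w: <><>q is F. ✓
x: <><>q is F. ✓
y: <><>q is T. ✗
z: <><>q is F. ✓
Satisfying worlds: {t, u, w, x, z}.

5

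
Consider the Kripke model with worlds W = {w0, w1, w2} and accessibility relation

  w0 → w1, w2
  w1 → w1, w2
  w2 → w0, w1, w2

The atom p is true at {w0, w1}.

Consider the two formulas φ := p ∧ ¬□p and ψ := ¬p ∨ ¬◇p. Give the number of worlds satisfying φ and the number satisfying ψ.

2 and 1

For p ∧ ¬□p:
w0: p is T, ¬□p is T. ✓
w1: p is T, ¬□p is T. ✓
w2: p is F, ¬□p is T. ✗
— 2 worlds.
For ¬p ∨ ¬◇p:
w0: ¬p is F, ¬◇p is F. ✗
w1: ¬p is F, ¬◇p is F. ✗
w2: ¬p is T, ¬◇p is F. ✓
— 1 world.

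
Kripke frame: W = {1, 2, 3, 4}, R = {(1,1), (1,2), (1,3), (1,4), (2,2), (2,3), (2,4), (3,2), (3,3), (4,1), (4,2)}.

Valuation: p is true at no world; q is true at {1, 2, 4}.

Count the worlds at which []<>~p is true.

4

1: successors {1, 2, 3, 4}; <>~p there: 1:T, 2:T, 3:T, 4:T. ✓
2: successors {2, 3, 4}; <>~p there: 2:T, 3:T, 4:T. ✓
3: successors {2, 3}; <>~p there: 2:T, 3:T. ✓
4: successors {1, 2}; <>~p there: 1:T, 2:T. ✓
Satisfying worlds: {1, 2, 3, 4}.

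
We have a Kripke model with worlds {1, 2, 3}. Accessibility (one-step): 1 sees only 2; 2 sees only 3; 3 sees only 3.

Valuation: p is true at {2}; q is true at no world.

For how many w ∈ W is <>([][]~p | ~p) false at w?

0

1: successors {2}; [][]~p | ~p there: 2:T. ✓
2: successors {3}; [][]~p | ~p there: 3:T. ✓
3: successors {3}; [][]~p | ~p there: 3:T. ✓
Satisfying worlds: {1, 2, 3}.
So <>([][]~p | ~p) fails at the other 0 worlds.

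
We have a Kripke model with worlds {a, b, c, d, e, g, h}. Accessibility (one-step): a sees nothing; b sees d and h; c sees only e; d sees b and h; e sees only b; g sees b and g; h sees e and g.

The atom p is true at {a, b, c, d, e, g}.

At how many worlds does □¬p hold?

a: no successors, so □¬p holds vacuously. ✓
b: successors {d, h}; ¬p there: d:F, h:T. ✗
c: successors {e}; ¬p there: e:F. ✗
d: successors {b, h}; ¬p there: b:F, h:T. ✗
e: successors {b}; ¬p there: b:F. ✗
g: successors {b, g}; ¬p there: b:F, g:F. ✗
h: successors {e, g}; ¬p there: e:F, g:F. ✗
Satisfying worlds: {a}.

1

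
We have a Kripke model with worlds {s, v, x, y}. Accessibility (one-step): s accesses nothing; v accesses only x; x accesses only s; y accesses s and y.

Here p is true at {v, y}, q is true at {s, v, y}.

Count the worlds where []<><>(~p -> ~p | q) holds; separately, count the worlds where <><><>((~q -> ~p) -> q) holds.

1 and 1

For []<><>(~p -> ~p | q):
s: no successors, so []<><>(~p -> ~p | q) holds vacuously. ✓
v: successors {x}; <><>(~p -> ~p | q) there: x:F. ✗
x: successors {s}; <><>(~p -> ~p | q) there: s:F. ✗
y: successors {s, y}; <><>(~p -> ~p | q) there: s:F, y:T. ✗
— 1 world.
For <><><>((~q -> ~p) -> q):
s: no successors, so <><><>((~q -> ~p) -> q) fails. ✗
v: successors {x}; <><>((~q -> ~p) -> q) there: x:F. ✗
x: successors {s}; <><>((~q -> ~p) -> q) there: s:F. ✗
y: successors {s, y}; <><>((~q -> ~p) -> q) there: s:F, y:T. ✓
— 1 world.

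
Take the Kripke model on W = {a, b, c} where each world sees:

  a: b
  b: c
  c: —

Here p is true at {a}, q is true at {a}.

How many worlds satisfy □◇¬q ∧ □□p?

a: □◇¬q is T, □□p is F. ✗
b: □◇¬q is F, □□p is T. ✗
c: □◇¬q is T, □□p is T. ✓
Satisfying worlds: {c}.

1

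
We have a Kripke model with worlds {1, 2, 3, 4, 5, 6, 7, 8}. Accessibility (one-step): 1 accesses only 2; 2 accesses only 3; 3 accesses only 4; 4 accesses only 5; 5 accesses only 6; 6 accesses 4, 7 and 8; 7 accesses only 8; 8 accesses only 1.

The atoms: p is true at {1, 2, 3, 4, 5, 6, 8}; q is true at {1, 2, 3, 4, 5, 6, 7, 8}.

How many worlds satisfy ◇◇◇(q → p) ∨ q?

1: ◇◇◇(q → p) is T, q is T. ✓
2: ◇◇◇(q → p) is T, q is T. ✓
3: ◇◇◇(q → p) is T, q is T. ✓
4: ◇◇◇(q → p) is T, q is T. ✓
5: ◇◇◇(q → p) is T, q is T. ✓
6: ◇◇◇(q → p) is T, q is T. ✓
7: ◇◇◇(q → p) is T, q is T. ✓
8: ◇◇◇(q → p) is T, q is T. ✓
Satisfying worlds: {1, 2, 3, 4, 5, 6, 7, 8}.

8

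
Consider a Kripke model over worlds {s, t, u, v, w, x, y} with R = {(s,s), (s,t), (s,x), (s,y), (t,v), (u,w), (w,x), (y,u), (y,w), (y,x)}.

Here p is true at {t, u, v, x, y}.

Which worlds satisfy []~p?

{u, v, x}

s: successors {s, t, x, y}; ~p there: s:T, t:F, x:F, y:F. ✗
t: successors {v}; ~p there: v:F. ✗
u: successors {w}; ~p there: w:T. ✓
v: no successors, so []~p holds vacuously. ✓
w: successors {x}; ~p there: x:F. ✗
x: no successors, so []~p holds vacuously. ✓
y: successors {u, w, x}; ~p there: u:F, w:T, x:F. ✗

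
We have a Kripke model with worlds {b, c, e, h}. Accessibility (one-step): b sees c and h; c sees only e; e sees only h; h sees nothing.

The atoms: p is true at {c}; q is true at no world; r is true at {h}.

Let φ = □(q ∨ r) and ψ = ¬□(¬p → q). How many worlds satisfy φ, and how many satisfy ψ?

For □(q ∨ r):
b: successors {c, h}; q ∨ r there: c:F, h:T. ✗
c: successors {e}; q ∨ r there: e:F. ✗
e: successors {h}; q ∨ r there: h:T. ✓
h: no successors, so □(q ∨ r) holds vacuously. ✓
— 2 worlds.
For ¬□(¬p → q):
b: □(¬p → q) is F. ✓
c: □(¬p → q) is F. ✓
e: □(¬p → q) is F. ✓
h: □(¬p → q) is T. ✗
— 3 worlds.

2 and 3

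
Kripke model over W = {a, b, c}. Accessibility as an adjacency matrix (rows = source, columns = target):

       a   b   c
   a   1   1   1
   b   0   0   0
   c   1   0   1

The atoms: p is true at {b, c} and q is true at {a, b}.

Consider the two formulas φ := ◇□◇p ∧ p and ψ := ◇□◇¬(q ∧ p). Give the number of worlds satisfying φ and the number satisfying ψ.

For ◇□◇p ∧ p:
a: ◇□◇p is T, p is F. ✗
b: ◇□◇p is F, p is T. ✗
c: ◇□◇p is T, p is T. ✓
— 1 world.
For ◇□◇¬(q ∧ p):
a: successors {a, b, c}; □◇¬(q ∧ p) there: a:F, b:T, c:T. ✓
b: no successors, so ◇□◇¬(q ∧ p) fails. ✗
c: successors {a, c}; □◇¬(q ∧ p) there: a:F, c:T. ✓
— 2 worlds.

1 and 2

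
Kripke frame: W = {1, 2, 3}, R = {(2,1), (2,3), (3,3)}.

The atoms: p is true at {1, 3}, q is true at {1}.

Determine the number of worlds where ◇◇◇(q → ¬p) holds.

1: no successors, so ◇◇◇(q → ¬p) fails. ✗
2: successors {1, 3}; ◇◇(q → ¬p) there: 1:F, 3:T. ✓
3: successors {3}; ◇◇(q → ¬p) there: 3:T. ✓
Satisfying worlds: {2, 3}.

2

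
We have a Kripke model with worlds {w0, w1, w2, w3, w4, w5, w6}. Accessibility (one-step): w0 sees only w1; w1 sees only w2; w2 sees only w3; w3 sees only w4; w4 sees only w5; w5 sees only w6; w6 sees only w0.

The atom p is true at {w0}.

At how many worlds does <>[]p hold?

w0: successors {w1}; []p there: w1:F. ✗
w1: successors {w2}; []p there: w2:F. ✗
w2: successors {w3}; []p there: w3:F. ✗
w3: successors {w4}; []p there: w4:F. ✗
w4: successors {w5}; []p there: w5:F. ✗
w5: successors {w6}; []p there: w6:T. ✓
w6: successors {w0}; []p there: w0:F. ✗
Satisfying worlds: {w5}.

1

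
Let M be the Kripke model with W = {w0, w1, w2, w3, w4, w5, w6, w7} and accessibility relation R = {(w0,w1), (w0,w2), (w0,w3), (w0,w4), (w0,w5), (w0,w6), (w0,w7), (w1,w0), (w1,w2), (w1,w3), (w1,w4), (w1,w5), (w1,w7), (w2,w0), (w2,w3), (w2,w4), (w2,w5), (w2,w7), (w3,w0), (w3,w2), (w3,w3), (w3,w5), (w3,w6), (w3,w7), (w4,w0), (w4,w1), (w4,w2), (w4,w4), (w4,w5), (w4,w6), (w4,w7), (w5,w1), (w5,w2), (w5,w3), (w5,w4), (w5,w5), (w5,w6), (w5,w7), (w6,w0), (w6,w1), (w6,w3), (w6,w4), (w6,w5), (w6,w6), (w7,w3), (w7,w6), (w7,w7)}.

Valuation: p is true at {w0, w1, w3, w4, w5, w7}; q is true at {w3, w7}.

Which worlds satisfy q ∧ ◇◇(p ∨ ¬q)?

w0: q is F, ◇◇(p ∨ ¬q) is T. ✗
w1: q is F, ◇◇(p ∨ ¬q) is T. ✗
w2: q is F, ◇◇(p ∨ ¬q) is T. ✗
w3: q is T, ◇◇(p ∨ ¬q) is T. ✓
w4: q is F, ◇◇(p ∨ ¬q) is T. ✗
w5: q is F, ◇◇(p ∨ ¬q) is T. ✗
w6: q is F, ◇◇(p ∨ ¬q) is T. ✗
w7: q is T, ◇◇(p ∨ ¬q) is T. ✓

{w3, w7}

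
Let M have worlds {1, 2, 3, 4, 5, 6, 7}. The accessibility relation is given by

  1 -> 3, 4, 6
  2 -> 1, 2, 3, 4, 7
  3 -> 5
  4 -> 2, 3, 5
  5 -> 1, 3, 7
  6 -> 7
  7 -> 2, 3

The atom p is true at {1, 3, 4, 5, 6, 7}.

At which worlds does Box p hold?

1: successors {3, 4, 6}; p there: 3:T, 4:T, 6:T. ✓
2: successors {1, 2, 3, 4, 7}; p there: 1:T, 2:F, 3:T, 4:T, 7:T. ✗
3: successors {5}; p there: 5:T. ✓
4: successors {2, 3, 5}; p there: 2:F, 3:T, 5:T. ✗
5: successors {1, 3, 7}; p there: 1:T, 3:T, 7:T. ✓
6: successors {7}; p there: 7:T. ✓
7: successors {2, 3}; p there: 2:F, 3:T. ✗

{1, 3, 5, 6}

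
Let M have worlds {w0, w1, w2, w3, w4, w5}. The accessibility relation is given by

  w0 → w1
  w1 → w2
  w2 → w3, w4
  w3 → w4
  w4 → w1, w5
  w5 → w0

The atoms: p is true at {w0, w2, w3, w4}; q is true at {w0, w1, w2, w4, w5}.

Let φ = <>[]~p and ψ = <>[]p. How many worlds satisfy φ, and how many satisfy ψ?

For <>[]~p:
w0: successors {w1}; []~p there: w1:F. ✗
w1: successors {w2}; []~p there: w2:F. ✗
w2: successors {w3, w4}; []~p there: w3:F, w4:T. ✓
w3: successors {w4}; []~p there: w4:T. ✓
w4: successors {w1, w5}; []~p there: w1:F, w5:F. ✗
w5: successors {w0}; []~p there: w0:T. ✓
— 3 worlds.
For <>[]p:
w0: successors {w1}; []p there: w1:T. ✓
w1: successors {w2}; []p there: w2:T. ✓
w2: successors {w3, w4}; []p there: w3:T, w4:F. ✓
w3: successors {w4}; []p there: w4:F. ✗
w4: successors {w1, w5}; []p there: w1:T, w5:T. ✓
w5: successors {w0}; []p there: w0:F. ✗
— 4 worlds.

3 and 4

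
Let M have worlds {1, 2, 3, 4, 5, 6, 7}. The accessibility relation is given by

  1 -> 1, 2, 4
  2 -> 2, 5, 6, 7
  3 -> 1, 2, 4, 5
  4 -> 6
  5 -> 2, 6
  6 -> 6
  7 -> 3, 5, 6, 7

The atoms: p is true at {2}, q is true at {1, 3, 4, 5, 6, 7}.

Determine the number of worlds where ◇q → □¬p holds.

3

1: ◇q is T, □¬p is F. ✗
2: ◇q is T, □¬p is F. ✗
3: ◇q is T, □¬p is F. ✗
4: ◇q is T, □¬p is T. ✓
5: ◇q is T, □¬p is F. ✗
6: ◇q is T, □¬p is T. ✓
7: ◇q is T, □¬p is T. ✓
Satisfying worlds: {4, 6, 7}.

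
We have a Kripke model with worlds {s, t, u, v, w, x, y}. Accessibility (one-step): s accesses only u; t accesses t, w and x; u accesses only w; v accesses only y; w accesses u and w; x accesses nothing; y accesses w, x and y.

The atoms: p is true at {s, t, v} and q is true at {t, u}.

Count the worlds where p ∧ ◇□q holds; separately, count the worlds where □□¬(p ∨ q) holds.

For p ∧ ◇□q:
s: p is T, ◇□q is F. ✗
t: p is T, ◇□q is T. ✓
u: p is F, ◇□q is F. ✗
v: p is T, ◇□q is F. ✗
w: p is F, ◇□q is F. ✗
x: p is F, ◇□q is F. ✗
y: p is F, ◇□q is T. ✗
— 1 world.
For □□¬(p ∨ q):
s: successors {u}; □¬(p ∨ q) there: u:T. ✓
t: successors {t, w, x}; □¬(p ∨ q) there: t:F, w:F, x:T. ✗
u: successors {w}; □¬(p ∨ q) there: w:F. ✗
v: successors {y}; □¬(p ∨ q) there: y:T. ✓
w: successors {u, w}; □¬(p ∨ q) there: u:T, w:F. ✗
x: no successors, so □□¬(p ∨ q) holds vacuously. ✓
y: successors {w, x, y}; □¬(p ∨ q) there: w:F, x:T, y:T. ✗
— 3 worlds.

1 and 3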